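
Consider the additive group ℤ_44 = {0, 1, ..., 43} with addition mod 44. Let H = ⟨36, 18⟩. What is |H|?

22

|⟨36⟩| = 11 and |⟨18⟩| = 22, so |H| is a multiple of lcm(11, 22) = 22 and divides |G| = 44.
Closing under the operation: H = {0, 2, 4, 6, 8, 10, 12, 14, 16, 18, 20, 22, 24, 26, 28, 30, 32, 34, 36, 38, 40, 42}, so |H| = 22.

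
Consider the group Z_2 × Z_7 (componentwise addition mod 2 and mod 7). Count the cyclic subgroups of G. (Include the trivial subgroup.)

4

Group the elements of G by the cyclic subgroup they generate; each cyclic subgroup of order d accounts for φ(d) elements.
Cyclic subgroups by order — order 1: 1; order 2: 1; order 7: 1; order 14: 1.
Total: 4.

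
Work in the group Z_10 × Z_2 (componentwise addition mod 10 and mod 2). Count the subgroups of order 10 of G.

3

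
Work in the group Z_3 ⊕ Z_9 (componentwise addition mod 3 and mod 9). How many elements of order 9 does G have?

18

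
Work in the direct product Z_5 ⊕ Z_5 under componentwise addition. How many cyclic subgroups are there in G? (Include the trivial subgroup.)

7

Each element a generates a cyclic subgroup ⟨a⟩; distinct elements may generate the same one (a cyclic group of order d has φ(d) generators).
Cyclic subgroups by order — order 1: 1; order 5: 6.
Total: 7.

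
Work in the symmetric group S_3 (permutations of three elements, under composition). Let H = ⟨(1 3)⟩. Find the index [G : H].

3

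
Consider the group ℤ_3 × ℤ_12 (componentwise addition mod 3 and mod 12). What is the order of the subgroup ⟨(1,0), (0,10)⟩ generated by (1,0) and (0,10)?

|⟨(1,0)⟩| = 3 and |⟨(0,10)⟩| = 6, so |H| is a multiple of lcm(3, 6) = 6 and divides |G| = 36.
Closing under the operation: H = {(0,0), (0,2), (0,4), (0,6), (0,8), (0,10), (1,0), (1,2), (1,4), (1,6), (1,8), (1,10), (2,0), (2,2), (2,4), (2,6), (2,8), (2,10)}, so |H| = 18.

18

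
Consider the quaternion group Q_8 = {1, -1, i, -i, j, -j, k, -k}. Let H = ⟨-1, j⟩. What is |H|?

4

|⟨-1⟩| = 2 and |⟨j⟩| = 4, so |H| is a multiple of lcm(2, 4) = 4 and divides |G| = 8.
Closing under the operation: H = {1, -1, j, -j}, so |H| = 4.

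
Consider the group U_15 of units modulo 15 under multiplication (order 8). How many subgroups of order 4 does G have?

|G| = 8 and 4 | 8, so subgroups of order 4 are possible by Lagrange.
The subgroups of order 4 are: {1, 4, 11, 14}; {1, 4, 7, 13}; {1, 2, 4, 8}.
So G has 3 subgroups of order 4.

3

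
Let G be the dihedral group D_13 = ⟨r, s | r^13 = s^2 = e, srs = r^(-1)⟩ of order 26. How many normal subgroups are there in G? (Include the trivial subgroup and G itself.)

G has 16 subgroups. Checking conjugation-invariance by order — order 1: 1/1 normal; order 2: 0/13 normal; order 13: 1/1 normal; order 26: 1/1 normal.
Total normal subgroups: 3.

3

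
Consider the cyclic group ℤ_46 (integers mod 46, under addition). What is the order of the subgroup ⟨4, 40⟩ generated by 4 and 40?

|⟨4⟩| = 23 and |⟨40⟩| = 23, so |H| is a multiple of lcm(23, 23) = 23 and divides |G| = 46.
Closing under the operation: H = {0, 2, 4, 6, 8, 10, 12, 14, 16, 18, 20, 22, 24, 26, 28, 30, 32, 34, 36, 38, 40, 42, 44}, so |H| = 23.

23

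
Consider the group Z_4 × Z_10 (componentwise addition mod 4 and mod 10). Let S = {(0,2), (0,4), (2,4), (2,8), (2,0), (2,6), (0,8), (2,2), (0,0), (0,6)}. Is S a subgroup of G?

Yes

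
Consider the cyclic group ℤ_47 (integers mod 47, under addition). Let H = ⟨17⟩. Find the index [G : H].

|⟨17⟩| = 47 and |G| = 47.
By Lagrange, [G : H] = |G|/|H| = 47/47 = 1.

1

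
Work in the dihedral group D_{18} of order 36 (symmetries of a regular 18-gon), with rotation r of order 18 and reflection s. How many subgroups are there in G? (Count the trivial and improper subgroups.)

|G| = 36, so by Lagrange every subgroup order divides 36. Divisors: 1, 2, 3, 4, 6, 9, 12, 18, 36.
Subgroups by order — order 1: 1; order 2: 19; order 3: 1; order 4: 9; order 6: 7; order 9: 1; order 12: 3; order 18: 3; order 36: 1.
Total: 1 + 19 + 1 + 9 + 7 + 1 + 3 + 3 + 1 = 45.

45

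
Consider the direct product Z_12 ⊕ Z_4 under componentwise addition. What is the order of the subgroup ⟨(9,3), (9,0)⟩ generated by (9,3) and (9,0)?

|⟨(9,3)⟩| = 4 and |⟨(9,0)⟩| = 4, so |H| is a multiple of lcm(4, 4) = 4 and divides |G| = 48.
Closing under the operation: H = {(0,0), (0,1), (0,2), (0,3), (3,0), (3,1), (3,2), (3,3), (6,0), (6,1), (6,2), (6,3), (9,0), (9,1), (9,2), (9,3)}, so |H| = 16.

16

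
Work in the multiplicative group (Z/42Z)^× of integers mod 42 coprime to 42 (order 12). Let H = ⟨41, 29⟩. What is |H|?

|⟨41⟩| = 2 and |⟨29⟩| = 2, so |H| is a multiple of lcm(2, 2) = 2 and divides |G| = 12.
Closing under the operation: H = {1, 13, 29, 41}, so |H| = 4.

4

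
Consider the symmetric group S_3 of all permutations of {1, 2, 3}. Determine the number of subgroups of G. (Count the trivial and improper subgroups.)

6

|G| = 6, so by Lagrange every subgroup order divides 6. Divisors: 1, 2, 3, 6.
Subgroups by order — order 1: 1; order 2: 3; order 3: 1; order 6: 1.
Total: 1 + 3 + 1 + 1 = 6.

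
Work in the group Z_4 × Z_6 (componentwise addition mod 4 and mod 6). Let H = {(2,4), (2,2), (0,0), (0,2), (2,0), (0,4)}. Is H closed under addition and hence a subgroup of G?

Yes

|H| = 6 divides |G| = 24, consistent with Lagrange.
H contains the identity, every element's inverse is in H, and H is closed under +: it is a subgroup.
In fact H = ⟨(2,4)⟩.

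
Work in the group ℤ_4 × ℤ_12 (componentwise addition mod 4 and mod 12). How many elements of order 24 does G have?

0

An element (a,b) has order lcm(ord(a), ord(b)); count pairs with lcm equal to 24.
Enumerating gives 0 such elements.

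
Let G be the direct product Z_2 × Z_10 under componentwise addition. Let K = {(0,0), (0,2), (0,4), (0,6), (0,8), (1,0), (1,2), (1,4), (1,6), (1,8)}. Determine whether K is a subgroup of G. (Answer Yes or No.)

Yes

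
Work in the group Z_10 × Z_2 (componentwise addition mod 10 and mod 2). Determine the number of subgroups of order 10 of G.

3

|G| = 20 and 10 | 20, so subgroups of order 10 are possible by Lagrange.
The subgroups of order 10 are: {(0,0), (0,1), (2,0), (2,1), (4,0), (4,1), (6,0), (6,1), (8,0), (8,1)}; {(0,0), (1,0), (2,0), (3,0), (4,0), (5,0), (6,0), (7,0), (8,0), (9,0)}; {(0,0), (1,1), (2,0), (3,1), (4,0), (5,1), (6,0), (7,1), (8,0), (9,1)}.
So G has 3 subgroups of order 10.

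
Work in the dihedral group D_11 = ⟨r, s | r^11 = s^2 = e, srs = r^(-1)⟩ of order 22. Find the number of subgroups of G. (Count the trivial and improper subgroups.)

|G| = 22, so by Lagrange every subgroup order divides 22. Divisors: 1, 2, 11, 22.
Subgroups by order — order 1: 1; order 2: 11; order 11: 1; order 22: 1.
Total: 1 + 11 + 1 + 1 = 14.

14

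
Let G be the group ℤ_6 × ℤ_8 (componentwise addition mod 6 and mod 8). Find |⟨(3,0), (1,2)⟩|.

|⟨(3,0)⟩| = 2 and |⟨(1,2)⟩| = 12, so |H| is a multiple of lcm(2, 12) = 12 and divides |G| = 48.
Closing under the operation: H = {(0,0), (0,2), (0,4), (0,6), (1,0), (1,2), (1,4), (1,6), (2,0), (2,2), (2,4), (2,6), (3,0), (3,2), (3,4), (3,6), (4,0), (4,2), (4,4), (4,6), (5,0), (5,2), (5,4), (5,6)}, so |H| = 24.

24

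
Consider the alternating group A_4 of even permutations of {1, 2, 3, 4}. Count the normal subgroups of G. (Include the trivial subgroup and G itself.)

G has 10 subgroups. Checking conjugation-invariance by order — order 1: 1/1 normal; order 2: 0/3 normal; order 3: 0/4 normal; order 4: 1/1 normal; order 12: 1/1 normal.
Total normal subgroups: 3.

3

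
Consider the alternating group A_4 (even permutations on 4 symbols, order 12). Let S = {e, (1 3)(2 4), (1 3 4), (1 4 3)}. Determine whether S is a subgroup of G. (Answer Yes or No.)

Closure fails: (1 4 3) ∘ (1 3)(2 4) = (2 3 4) ∉ S. So S is not a subgroup.

No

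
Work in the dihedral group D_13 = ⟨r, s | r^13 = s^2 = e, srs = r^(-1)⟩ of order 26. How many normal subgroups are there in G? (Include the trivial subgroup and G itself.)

G has 16 subgroups. Checking conjugation-invariance by order — order 1: 1/1 normal; order 2: 0/13 normal; order 13: 1/1 normal; order 26: 1/1 normal.
Total normal subgroups: 3.

3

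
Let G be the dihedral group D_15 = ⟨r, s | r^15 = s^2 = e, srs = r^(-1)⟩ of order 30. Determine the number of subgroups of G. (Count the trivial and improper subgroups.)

|G| = 30, so by Lagrange every subgroup order divides 30. Divisors: 1, 2, 3, 5, 6, 10, 15, 30.
Subgroups by order — order 1: 1; order 2: 15; order 3: 1; order 5: 1; order 6: 5; order 10: 3; order 15: 1; order 30: 1.
Total: 1 + 15 + 1 + 1 + 5 + 3 + 1 + 1 = 28.

28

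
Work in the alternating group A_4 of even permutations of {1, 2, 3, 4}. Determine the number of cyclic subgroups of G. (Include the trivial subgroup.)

8

Each element a generates a cyclic subgroup ⟨a⟩; distinct elements may generate the same one (a cyclic group of order d has φ(d) generators).
Cyclic subgroups by order — order 1: 1; order 2: 3; order 3: 4.
Total: 8.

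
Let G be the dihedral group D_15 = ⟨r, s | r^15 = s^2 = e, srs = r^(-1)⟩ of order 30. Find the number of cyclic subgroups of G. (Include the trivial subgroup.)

A cyclic subgroup of order d is generated by each of its φ(d) elements of order d, so the cyclic subgroups of order d number (#elements of order d)/φ(d).
Cyclic subgroups by order — order 1: 1; order 2: 15; order 3: 1; order 5: 1; order 15: 1.
Total: 19.

19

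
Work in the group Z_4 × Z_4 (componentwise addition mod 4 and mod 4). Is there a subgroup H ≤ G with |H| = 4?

4 | 16. A subgroup of order 4 is {(0,0), (0,1), (0,2), (0,3)}.

Yes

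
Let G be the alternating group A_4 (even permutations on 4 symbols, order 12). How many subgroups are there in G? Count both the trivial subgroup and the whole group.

|G| = 12, so by Lagrange every subgroup order divides 12. Divisors: 1, 2, 3, 4, 6, 12.
Subgroups by order — order 1: 1; order 2: 3; order 3: 4; order 4: 1; order 6: 0; order 12: 1.
Total: 1 + 3 + 4 + 1 + 0 + 1 = 10.

10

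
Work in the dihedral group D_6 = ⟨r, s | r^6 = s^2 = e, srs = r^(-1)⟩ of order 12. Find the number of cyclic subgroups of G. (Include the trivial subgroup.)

Each element a generates a cyclic subgroup ⟨a⟩; distinct elements may generate the same one (a cyclic group of order d has φ(d) generators).
Cyclic subgroups by order — order 1: 1; order 2: 7; order 3: 1; order 6: 1.
Total: 10.

10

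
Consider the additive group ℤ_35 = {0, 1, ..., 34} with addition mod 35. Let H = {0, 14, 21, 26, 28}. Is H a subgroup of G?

No

26 ∈ H but its inverse 9 ∉ H, so H is not a subgroup.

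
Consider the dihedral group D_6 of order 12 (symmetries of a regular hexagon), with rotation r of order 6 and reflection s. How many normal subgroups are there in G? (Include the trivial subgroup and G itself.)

G has 16 subgroups. Checking conjugation-invariance by order — order 1: 1/1 normal; order 2: 1/7 normal; order 3: 1/1 normal; order 4: 0/3 normal; order 6: 3/3 normal; order 12: 1/1 normal.
Total normal subgroups: 7.

7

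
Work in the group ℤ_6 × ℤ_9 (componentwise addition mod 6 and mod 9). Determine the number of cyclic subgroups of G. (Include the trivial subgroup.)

16

Each element a generates a cyclic subgroup ⟨a⟩; distinct elements may generate the same one (a cyclic group of order d has φ(d) generators).
Cyclic subgroups by order — order 1: 1; order 2: 1; order 3: 4; order 6: 4; order 9: 3; order 18: 3.
Total: 16.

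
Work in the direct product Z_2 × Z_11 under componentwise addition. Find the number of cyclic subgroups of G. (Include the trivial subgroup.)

4

Group the elements of G by the cyclic subgroup they generate; each cyclic subgroup of order d accounts for φ(d) elements.
Cyclic subgroups by order — order 1: 1; order 2: 1; order 11: 1; order 22: 1.
Total: 4.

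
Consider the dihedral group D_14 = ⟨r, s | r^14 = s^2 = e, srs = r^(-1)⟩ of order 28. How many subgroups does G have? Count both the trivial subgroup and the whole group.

28

|G| = 28, so by Lagrange every subgroup order divides 28. Divisors: 1, 2, 4, 7, 14, 28.
Subgroups by order — order 1: 1; order 2: 15; order 4: 7; order 7: 1; order 14: 3; order 28: 1.
Total: 1 + 15 + 7 + 1 + 3 + 1 = 28.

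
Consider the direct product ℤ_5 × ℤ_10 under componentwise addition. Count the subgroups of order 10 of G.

|G| = 50 and 10 | 50, so subgroups of order 10 are possible by Lagrange.
The subgroups of order 10 are: {(0,0), (0,1), (0,2), (0,3), (0,4), (0,5), (0,6), (0,7), (0,8), (0,9)}; {(0,0), (0,5), (1,0), (1,5), (2,0), (2,5), (3,0), (3,5), (4,0), (4,5)}; {(0,0), (0,5), (1,1), (1,6), (2,2), (2,7), (3,3), (3,8), (4,4), (4,9)}; {(0,0), (0,5), (1,2), (1,7), (2,4), (2,9), (3,1), (3,6), (4,3), (4,8)}; … (6 in all).
So G has 6 subgroups of order 10.

6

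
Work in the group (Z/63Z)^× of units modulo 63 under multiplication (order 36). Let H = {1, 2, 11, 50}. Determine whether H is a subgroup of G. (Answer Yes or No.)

2 ∈ H but its inverse 32 ∉ H, so H is not a subgroup.

No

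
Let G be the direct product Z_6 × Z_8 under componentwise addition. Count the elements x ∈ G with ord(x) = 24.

16

An element (a,b) has order lcm(ord(a), ord(b)); count pairs with lcm equal to 24.
Enumerating gives 16 such elements.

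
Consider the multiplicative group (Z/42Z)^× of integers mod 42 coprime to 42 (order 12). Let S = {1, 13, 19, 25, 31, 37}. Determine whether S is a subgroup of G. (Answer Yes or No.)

Yes

|S| = 6 divides |G| = 12, consistent with Lagrange.
S contains the identity, every element's inverse is in S, and S is closed under ·: it is a subgroup.
In fact S = ⟨19⟩.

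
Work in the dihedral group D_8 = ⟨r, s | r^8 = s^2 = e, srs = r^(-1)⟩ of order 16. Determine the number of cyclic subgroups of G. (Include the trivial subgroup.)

12

Each element a generates a cyclic subgroup ⟨a⟩; distinct elements may generate the same one (a cyclic group of order d has φ(d) generators).
Cyclic subgroups by order — order 1: 1; order 2: 9; order 4: 1; order 8: 1.
Total: 12.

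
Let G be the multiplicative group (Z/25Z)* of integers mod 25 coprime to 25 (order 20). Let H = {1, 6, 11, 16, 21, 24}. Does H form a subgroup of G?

|H| = 6 does not divide |G| = 20, so by Lagrange H is not a subgroup.

No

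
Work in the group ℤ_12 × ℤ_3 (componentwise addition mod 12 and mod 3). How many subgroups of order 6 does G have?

|G| = 36 and 6 | 36, so subgroups of order 6 are possible by Lagrange.
The subgroups of order 6 are: {(0,0), (0,1), (0,2), (6,0), (6,1), (6,2)}; {(0,0), (2,0), (4,0), (6,0), (8,0), (10,0)}; {(0,0), (2,2), (4,1), (6,0), (8,2), (10,1)}; {(0,0), (2,1), (4,2), (6,0), (8,1), (10,2)}.
So G has 4 subgroups of order 6.

4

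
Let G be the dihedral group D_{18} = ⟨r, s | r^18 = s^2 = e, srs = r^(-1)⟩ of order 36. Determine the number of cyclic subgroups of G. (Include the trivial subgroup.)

Each element a generates a cyclic subgroup ⟨a⟩; distinct elements may generate the same one (a cyclic group of order d has φ(d) generators).
Cyclic subgroups by order — order 1: 1; order 2: 19; order 3: 1; order 6: 1; order 9: 1; order 18: 1.
Total: 24.

24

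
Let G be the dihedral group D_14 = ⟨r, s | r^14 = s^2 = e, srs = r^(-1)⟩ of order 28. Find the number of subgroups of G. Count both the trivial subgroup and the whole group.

28

|G| = 28, so by Lagrange every subgroup order divides 28. Divisors: 1, 2, 4, 7, 14, 28.
Subgroups by order — order 1: 1; order 2: 15; order 4: 7; order 7: 1; order 14: 3; order 28: 1.
Total: 1 + 15 + 7 + 1 + 3 + 1 = 28.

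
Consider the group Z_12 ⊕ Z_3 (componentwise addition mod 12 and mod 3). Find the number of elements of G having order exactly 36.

0

An element (a,b) has order lcm(ord(a), ord(b)); count pairs with lcm equal to 36.
Enumerating gives 0 such elements.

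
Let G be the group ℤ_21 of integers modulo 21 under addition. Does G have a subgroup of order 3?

Yes

3 | 21. A subgroup of order 3 is {0, 7, 14}.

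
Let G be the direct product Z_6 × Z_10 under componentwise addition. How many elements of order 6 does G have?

An element (a,b) has order lcm(ord(a), ord(b)); count pairs with lcm equal to 6.
Enumerating gives 6 such elements.

6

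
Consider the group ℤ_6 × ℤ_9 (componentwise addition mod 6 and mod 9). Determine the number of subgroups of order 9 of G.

4

|G| = 54 and 9 | 54, so subgroups of order 9 are possible by Lagrange.
The subgroups of order 9 are: {(0,0), (0,1), (0,2), (0,3), (0,4), (0,5), (0,6), (0,7), (0,8)}; {(0,0), (0,3), (0,6), (2,0), (2,3), (2,6), (4,0), (4,3), (4,6)}; {(0,0), (0,3), (0,6), (2,1), (2,4), (2,7), (4,2), (4,5), (4,8)}; {(0,0), (0,3), (0,6), (2,2), (2,5), (2,8), (4,1), (4,4), (4,7)}.
So G has 4 subgroups of order 9.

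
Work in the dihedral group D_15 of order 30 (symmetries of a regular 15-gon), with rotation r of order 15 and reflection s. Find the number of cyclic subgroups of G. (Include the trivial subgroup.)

19

A cyclic subgroup of order d is generated by each of its φ(d) elements of order d, so the cyclic subgroups of order d number (#elements of order d)/φ(d).
Cyclic subgroups by order — order 1: 1; order 2: 15; order 3: 1; order 5: 1; order 15: 1.
Total: 19.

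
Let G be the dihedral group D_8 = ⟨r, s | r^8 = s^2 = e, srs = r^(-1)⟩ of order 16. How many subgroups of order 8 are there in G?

3

|G| = 16 and 8 | 16, so subgroups of order 8 are possible by Lagrange.
The subgroups of order 8 are: {e, r, r^2, r^3, r^4, r^5, r^6, r^7}; {e, r^2, r^4, r^6, s, r^2s, r^4s, r^6s}; {e, r^2, r^4, r^6, rs, r^3s, r^5s, r^7s}.
So G has 3 subgroups of order 8.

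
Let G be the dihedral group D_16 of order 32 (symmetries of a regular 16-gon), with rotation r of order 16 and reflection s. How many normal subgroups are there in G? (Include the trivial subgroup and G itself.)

G has 36 subgroups. Checking conjugation-invariance by order — order 1: 1/1 normal; order 2: 1/17 normal; order 4: 1/9 normal; order 8: 1/5 normal; order 16: 3/3 normal; order 32: 1/1 normal.
Total normal subgroups: 8.

8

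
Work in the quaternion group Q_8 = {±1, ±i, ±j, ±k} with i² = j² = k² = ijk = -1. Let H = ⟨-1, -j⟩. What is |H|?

|⟨-1⟩| = 2 and |⟨-j⟩| = 4, so |H| is a multiple of lcm(2, 4) = 4 and divides |G| = 8.
Closing under the operation: H = {1, -1, j, -j}, so |H| = 4.

4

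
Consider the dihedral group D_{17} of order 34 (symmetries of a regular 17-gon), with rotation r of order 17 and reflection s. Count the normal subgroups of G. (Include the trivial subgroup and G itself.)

G has 20 subgroups. Checking conjugation-invariance by order — order 1: 1/1 normal; order 2: 0/17 normal; order 17: 1/1 normal; order 34: 1/1 normal.
Total normal subgroups: 3.

3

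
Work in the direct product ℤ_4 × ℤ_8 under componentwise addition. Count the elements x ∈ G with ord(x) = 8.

16

An element (a,b) has order lcm(ord(a), ord(b)); count pairs with lcm equal to 8.
Enumerating gives 16 such elements.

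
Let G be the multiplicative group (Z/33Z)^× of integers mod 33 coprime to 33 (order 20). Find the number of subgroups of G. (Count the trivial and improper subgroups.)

10

|G| = 20, so by Lagrange every subgroup order divides 20. Divisors: 1, 2, 4, 5, 10, 20.
Subgroups by order — order 1: 1; order 2: 3; order 4: 1; order 5: 1; order 10: 3; order 20: 1.
Total: 1 + 3 + 1 + 1 + 3 + 1 = 10.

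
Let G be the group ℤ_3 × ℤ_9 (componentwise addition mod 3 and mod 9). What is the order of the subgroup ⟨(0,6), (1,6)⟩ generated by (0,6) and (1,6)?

9

|⟨(0,6)⟩| = 3 and |⟨(1,6)⟩| = 3, so |H| is a multiple of lcm(3, 3) = 3 and divides |G| = 27.
Closing under the operation: H = {(0,0), (0,3), (0,6), (1,0), (1,3), (1,6), (2,0), (2,3), (2,6)}, so |H| = 9.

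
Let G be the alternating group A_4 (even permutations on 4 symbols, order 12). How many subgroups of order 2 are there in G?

3

|G| = 12 and 2 | 12, so subgroups of order 2 are possible by Lagrange.
The subgroups of order 2 are: {e, (1 2)(3 4)}; {e, (1 3)(2 4)}; {e, (1 4)(2 3)}.
So G has 3 subgroups of order 2.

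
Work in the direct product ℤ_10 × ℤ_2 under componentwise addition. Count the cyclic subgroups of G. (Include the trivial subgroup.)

8

Each element a generates a cyclic subgroup ⟨a⟩; distinct elements may generate the same one (a cyclic group of order d has φ(d) generators).
Cyclic subgroups by order — order 1: 1; order 2: 3; order 5: 1; order 10: 3.
Total: 8.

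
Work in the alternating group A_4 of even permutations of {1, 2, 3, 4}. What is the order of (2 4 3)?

3

Computing powers of (2 4 3): the smallest k with ((2 4 3))^k = e is k = 3.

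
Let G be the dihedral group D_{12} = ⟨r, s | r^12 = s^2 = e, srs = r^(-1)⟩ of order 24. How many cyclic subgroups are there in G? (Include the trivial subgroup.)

18

Group the elements of G by the cyclic subgroup they generate; each cyclic subgroup of order d accounts for φ(d) elements.
Cyclic subgroups by order — order 1: 1; order 2: 13; order 3: 1; order 4: 1; order 6: 1; order 12: 1.
Total: 18.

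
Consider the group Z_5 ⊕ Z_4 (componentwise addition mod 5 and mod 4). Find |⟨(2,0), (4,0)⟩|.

5

|⟨(2,0)⟩| = 5 and |⟨(4,0)⟩| = 5, so |H| is a multiple of lcm(5, 5) = 5 and divides |G| = 20.
Closing under the operation: H = {(0,0), (1,0), (2,0), (3,0), (4,0)}, so |H| = 5.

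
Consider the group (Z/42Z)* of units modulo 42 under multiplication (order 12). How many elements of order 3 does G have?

2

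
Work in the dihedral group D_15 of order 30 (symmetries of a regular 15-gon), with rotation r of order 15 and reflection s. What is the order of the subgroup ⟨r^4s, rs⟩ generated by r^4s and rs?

10

|⟨r^4s⟩| = 2 and |⟨rs⟩| = 2, so |H| is a multiple of lcm(2, 2) = 2 and divides |G| = 30.
Closing under the operation: H = {e, r^3, r^6, r^9, r^12, rs, r^4s, r^7s, r^10s, r^13s}, so |H| = 10.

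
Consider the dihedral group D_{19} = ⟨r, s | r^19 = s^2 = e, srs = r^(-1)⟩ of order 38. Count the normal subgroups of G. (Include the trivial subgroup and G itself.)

3

G has 22 subgroups. Checking conjugation-invariance by order — order 1: 1/1 normal; order 2: 0/19 normal; order 19: 1/1 normal; order 38: 1/1 normal.
Total normal subgroups: 3.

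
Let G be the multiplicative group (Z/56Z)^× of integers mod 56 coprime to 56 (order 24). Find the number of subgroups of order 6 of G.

|G| = 24 and 6 | 24, so subgroups of order 6 are possible by Lagrange.
The subgroups of order 6 are: {1, 9, 11, 25, 43, 51}; {1, 5, 9, 13, 25, 45}; {1, 9, 15, 23, 25, 39}; {1, 9, 17, 25, 33, 41}; … (7 in all).
So G has 7 subgroups of order 6.

7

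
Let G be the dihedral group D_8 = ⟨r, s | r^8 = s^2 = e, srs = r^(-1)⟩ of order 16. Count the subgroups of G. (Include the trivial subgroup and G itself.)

|G| = 16, so by Lagrange every subgroup order divides 16. Divisors: 1, 2, 4, 8, 16.
Subgroups by order — order 1: 1; order 2: 9; order 4: 5; order 8: 3; order 16: 1.
Total: 1 + 9 + 5 + 3 + 1 = 19.

19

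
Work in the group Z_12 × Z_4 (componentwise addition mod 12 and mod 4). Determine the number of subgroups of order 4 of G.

7

|G| = 48 and 4 | 48, so subgroups of order 4 are possible by Lagrange.
The subgroups of order 4 are: {(0,0), (0,1), (0,2), (0,3)}; {(0,0), (0,2), (6,0), (6,2)}; {(0,0), (0,2), (6,1), (6,3)}; {(0,0), (3,0), (6,0), (9,0)}; … (7 in all).
So G has 7 subgroups of order 4.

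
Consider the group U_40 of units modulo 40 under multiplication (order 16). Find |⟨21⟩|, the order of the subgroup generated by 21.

2

Compute successive powers of 21 mod 40: 21, 1; 21^2 ≡ 1 (mod 40).
So |⟨21⟩| = 2.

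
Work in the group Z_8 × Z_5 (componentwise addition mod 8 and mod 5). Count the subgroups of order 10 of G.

1

|G| = 40 and 10 | 40, so subgroups of order 10 are possible by Lagrange.
The subgroups of order 10 are: {(0,0), (0,1), (0,2), (0,3), (0,4), (4,0), (4,1), (4,2), (4,3), (4,4)}.
So G has 1 subgroup of order 10.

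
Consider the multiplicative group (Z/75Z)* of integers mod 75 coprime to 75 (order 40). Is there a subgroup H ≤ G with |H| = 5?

Yes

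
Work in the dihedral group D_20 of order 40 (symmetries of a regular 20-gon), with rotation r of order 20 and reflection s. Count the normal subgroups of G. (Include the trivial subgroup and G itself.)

9

G has 48 subgroups. Checking conjugation-invariance by order — order 1: 1/1 normal; order 2: 1/21 normal; order 4: 1/11 normal; order 5: 1/1 normal; order 8: 0/5 normal; order 10: 1/5 normal; order 20: 3/3 normal; order 40: 1/1 normal.
Total normal subgroups: 9.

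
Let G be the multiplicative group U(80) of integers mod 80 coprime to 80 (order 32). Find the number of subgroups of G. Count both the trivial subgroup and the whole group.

54

|G| = 32, so by Lagrange every subgroup order divides 32. Divisors: 1, 2, 4, 8, 16, 32.
Subgroups by order — order 1: 1; order 2: 7; order 4: 19; order 8: 19; order 16: 7; order 32: 1.
Total: 1 + 7 + 19 + 19 + 7 + 1 = 54.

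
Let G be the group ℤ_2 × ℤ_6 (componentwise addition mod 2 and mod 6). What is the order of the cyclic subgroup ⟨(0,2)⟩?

3

The order of (0,2) in Z_2 × Z_6 is lcm(ord(0) in Z_2, ord(2) in Z_6).
ord(0) = 1 and ord(2) = 3, so |⟨(0,2)⟩| = lcm(1, 3) = 3.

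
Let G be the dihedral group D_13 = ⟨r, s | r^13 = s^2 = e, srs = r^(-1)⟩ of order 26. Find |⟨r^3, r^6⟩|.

13

|⟨r^3⟩| = 13 and |⟨r^6⟩| = 13, so |H| is a multiple of lcm(13, 13) = 13 and divides |G| = 26.
Closing under the operation: H = {e, r, r^2, r^3, r^4, r^5, r^6, r^7, r^8, r^9, r^10, r^11, r^12}, so |H| = 13.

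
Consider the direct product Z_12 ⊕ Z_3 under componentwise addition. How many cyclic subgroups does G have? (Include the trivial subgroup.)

15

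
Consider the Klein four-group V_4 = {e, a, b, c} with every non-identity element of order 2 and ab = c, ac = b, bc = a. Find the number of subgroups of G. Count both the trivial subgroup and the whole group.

5

|G| = 4, so by Lagrange every subgroup order divides 4. Divisors: 1, 2, 4.
Subgroups by order — order 1: 1; order 2: 3; order 4: 1.
Total: 1 + 3 + 1 = 5.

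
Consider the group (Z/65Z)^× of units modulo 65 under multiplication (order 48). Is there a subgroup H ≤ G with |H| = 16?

Yes

16 | 48. A subgroup of order 16 is {1, 8, 12, 14, 18, 21, 27, 31, 34, 38, 44, 47, 51, 53, 57, 64}.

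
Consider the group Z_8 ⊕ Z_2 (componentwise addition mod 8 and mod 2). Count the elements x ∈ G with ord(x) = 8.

An element (a,b) has order lcm(ord(a), ord(b)); count pairs with lcm equal to 8.
Enumerating gives 8 such elements.

8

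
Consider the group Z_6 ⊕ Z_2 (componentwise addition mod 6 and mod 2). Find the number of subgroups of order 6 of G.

3

|G| = 12 and 6 | 12, so subgroups of order 6 are possible by Lagrange.
The subgroups of order 6 are: {(0,0), (0,1), (2,0), (2,1), (4,0), (4,1)}; {(0,0), (1,0), (2,0), (3,0), (4,0), (5,0)}; {(0,0), (1,1), (2,0), (3,1), (4,0), (5,1)}.
So G has 3 subgroups of order 6.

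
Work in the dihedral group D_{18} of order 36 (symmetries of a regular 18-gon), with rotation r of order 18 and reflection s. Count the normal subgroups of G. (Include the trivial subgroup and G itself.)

G has 45 subgroups. Checking conjugation-invariance by order — order 1: 1/1 normal; order 2: 1/19 normal; order 3: 1/1 normal; order 4: 0/9 normal; order 6: 1/7 normal; order 9: 1/1 normal; order 12: 0/3 normal; order 18: 3/3 normal; order 36: 1/1 normal.
Total normal subgroups: 9.

9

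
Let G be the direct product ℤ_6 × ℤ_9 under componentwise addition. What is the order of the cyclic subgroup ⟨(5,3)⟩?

6

The order of (5,3) in Z_6 × Z_9 is lcm(ord(5) in Z_6, ord(3) in Z_9).
ord(5) = 6 and ord(3) = 3, so |⟨(5,3)⟩| = lcm(6, 3) = 6.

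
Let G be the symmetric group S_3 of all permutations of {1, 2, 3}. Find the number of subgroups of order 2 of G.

3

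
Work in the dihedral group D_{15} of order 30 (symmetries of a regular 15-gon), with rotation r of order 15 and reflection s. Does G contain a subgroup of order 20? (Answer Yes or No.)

20 does not divide |G| = 30, so by Lagrange no subgroup of order 20 exists.

No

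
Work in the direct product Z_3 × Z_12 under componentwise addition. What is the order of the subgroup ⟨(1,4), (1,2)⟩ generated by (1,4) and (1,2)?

18

|⟨(1,4)⟩| = 3 and |⟨(1,2)⟩| = 6, so |H| is a multiple of lcm(3, 6) = 6 and divides |G| = 36.
Closing under the operation: H = {(0,0), (0,2), (0,4), (0,6), (0,8), (0,10), (1,0), (1,2), (1,4), (1,6), (1,8), (1,10), (2,0), (2,2), (2,4), (2,6), (2,8), (2,10)}, so |H| = 18.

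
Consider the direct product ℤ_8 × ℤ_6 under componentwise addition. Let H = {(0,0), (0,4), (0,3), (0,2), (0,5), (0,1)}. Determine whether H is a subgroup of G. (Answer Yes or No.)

|H| = 6 divides |G| = 48, consistent with Lagrange.
H contains the identity, every element's inverse is in H, and H is closed under +: it is a subgroup.
In fact H = ⟨(0,1)⟩.

Yes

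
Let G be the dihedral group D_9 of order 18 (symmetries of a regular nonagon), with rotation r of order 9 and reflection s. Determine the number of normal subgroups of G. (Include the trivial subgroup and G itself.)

4

G has 16 subgroups. Checking conjugation-invariance by order — order 1: 1/1 normal; order 2: 0/9 normal; order 3: 1/1 normal; order 6: 0/3 normal; order 9: 1/1 normal; order 18: 1/1 normal.
Total normal subgroups: 4.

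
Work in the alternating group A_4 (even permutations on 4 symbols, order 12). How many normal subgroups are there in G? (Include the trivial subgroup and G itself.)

G has 10 subgroups. Checking conjugation-invariance by order — order 1: 1/1 normal; order 2: 0/3 normal; order 3: 0/4 normal; order 4: 1/1 normal; order 12: 1/1 normal.
Total normal subgroups: 3.

3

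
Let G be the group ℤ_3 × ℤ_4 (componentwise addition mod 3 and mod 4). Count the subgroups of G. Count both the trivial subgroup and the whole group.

|G| = 12, so by Lagrange every subgroup order divides 12. Divisors: 1, 2, 3, 4, 6, 12.
Subgroups by order — order 1: 1; order 2: 1; order 3: 1; order 4: 1; order 6: 1; order 12: 1.
Total: 1 + 1 + 1 + 1 + 1 + 1 = 6.

6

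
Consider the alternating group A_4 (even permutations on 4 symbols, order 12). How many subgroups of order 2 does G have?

3

|G| = 12 and 2 | 12, so subgroups of order 2 are possible by Lagrange.
The subgroups of order 2 are: {e, (1 2)(3 4)}; {e, (1 3)(2 4)}; {e, (1 4)(2 3)}.
So G has 3 subgroups of order 2.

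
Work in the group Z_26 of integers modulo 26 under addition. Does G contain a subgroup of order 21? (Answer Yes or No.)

No

21 does not divide |G| = 26, so by Lagrange no subgroup of order 21 exists.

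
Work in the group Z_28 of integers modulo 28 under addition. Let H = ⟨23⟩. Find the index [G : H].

|⟨23⟩| = 28 and |G| = 28.
By Lagrange, [G : H] = |G|/|H| = 28/28 = 1.

1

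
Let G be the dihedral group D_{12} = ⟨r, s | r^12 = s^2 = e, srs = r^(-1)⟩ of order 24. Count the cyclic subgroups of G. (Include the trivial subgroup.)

18

A cyclic subgroup of order d is generated by each of its φ(d) elements of order d, so the cyclic subgroups of order d number (#elements of order d)/φ(d).
Cyclic subgroups by order — order 1: 1; order 2: 13; order 3: 1; order 4: 1; order 6: 1; order 12: 1.
Total: 18.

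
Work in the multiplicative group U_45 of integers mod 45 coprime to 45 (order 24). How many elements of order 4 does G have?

4

The elements of order 4 are: 8, 17, 28, 37.
That's 4.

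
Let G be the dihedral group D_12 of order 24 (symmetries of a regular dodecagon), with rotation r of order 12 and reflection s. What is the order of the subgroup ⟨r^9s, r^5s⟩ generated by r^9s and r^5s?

6

|⟨r^9s⟩| = 2 and |⟨r^5s⟩| = 2, so |H| is a multiple of lcm(2, 2) = 2 and divides |G| = 24.
Closing under the operation: H = {e, r^4, r^8, rs, r^5s, r^9s}, so |H| = 6.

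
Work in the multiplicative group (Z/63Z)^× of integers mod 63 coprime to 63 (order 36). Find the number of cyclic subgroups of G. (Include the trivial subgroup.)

20

Group the elements of G by the cyclic subgroup they generate; each cyclic subgroup of order d accounts for φ(d) elements.
Cyclic subgroups by order — order 1: 1; order 2: 3; order 3: 4; order 6: 12.
Total: 20.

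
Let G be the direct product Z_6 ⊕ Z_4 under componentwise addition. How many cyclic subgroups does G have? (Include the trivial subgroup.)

12

Each element a generates a cyclic subgroup ⟨a⟩; distinct elements may generate the same one (a cyclic group of order d has φ(d) generators).
Cyclic subgroups by order — order 1: 1; order 2: 3; order 3: 1; order 4: 2; order 6: 3; order 12: 2.
Total: 12.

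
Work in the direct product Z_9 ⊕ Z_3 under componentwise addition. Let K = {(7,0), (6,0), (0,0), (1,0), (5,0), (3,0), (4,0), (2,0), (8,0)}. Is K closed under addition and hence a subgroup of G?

|K| = 9 divides |G| = 27, consistent with Lagrange.
K contains the identity, every element's inverse is in K, and K is closed under +: it is a subgroup.
In fact K = ⟨(4,0)⟩.

Yes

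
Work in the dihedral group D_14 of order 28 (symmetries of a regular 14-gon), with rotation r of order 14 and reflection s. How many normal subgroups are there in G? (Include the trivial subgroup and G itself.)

G has 28 subgroups. Checking conjugation-invariance by order — order 1: 1/1 normal; order 2: 1/15 normal; order 4: 0/7 normal; order 7: 1/1 normal; order 14: 3/3 normal; order 28: 1/1 normal.
Total normal subgroups: 7.

7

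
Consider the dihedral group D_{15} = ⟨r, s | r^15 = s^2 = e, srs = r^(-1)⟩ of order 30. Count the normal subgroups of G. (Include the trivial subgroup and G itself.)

5

G has 28 subgroups. Checking conjugation-invariance by order — order 1: 1/1 normal; order 2: 0/15 normal; order 3: 1/1 normal; order 5: 1/1 normal; order 6: 0/5 normal; order 10: 0/3 normal; order 15: 1/1 normal; order 30: 1/1 normal.
Total normal subgroups: 5.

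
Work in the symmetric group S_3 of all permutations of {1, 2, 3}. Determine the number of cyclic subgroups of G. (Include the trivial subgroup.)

5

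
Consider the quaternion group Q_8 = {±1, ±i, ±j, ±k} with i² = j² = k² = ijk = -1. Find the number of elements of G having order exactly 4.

6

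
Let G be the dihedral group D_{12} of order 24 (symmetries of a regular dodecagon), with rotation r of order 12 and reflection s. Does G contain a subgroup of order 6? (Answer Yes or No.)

6 | 24. A subgroup of order 6 is {e, r^2, r^4, r^6, r^8, r^10}.

Yes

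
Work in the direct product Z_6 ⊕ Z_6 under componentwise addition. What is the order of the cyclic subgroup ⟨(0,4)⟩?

The order of (0,4) in Z_6 × Z_6 is lcm(ord(0) in Z_6, ord(4) in Z_6).
ord(0) = 1 and ord(4) = 3, so |⟨(0,4)⟩| = lcm(1, 3) = 3.

3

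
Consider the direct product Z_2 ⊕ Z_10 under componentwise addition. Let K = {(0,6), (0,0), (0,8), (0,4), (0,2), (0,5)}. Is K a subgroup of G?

|K| = 6 does not divide |G| = 20, so by Lagrange K is not a subgroup.

No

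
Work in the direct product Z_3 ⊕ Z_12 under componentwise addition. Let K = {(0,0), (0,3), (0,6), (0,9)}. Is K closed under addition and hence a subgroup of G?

|K| = 4 divides |G| = 36, consistent with Lagrange.
K contains the identity, every element's inverse is in K, and K is closed under +: it is a subgroup.
In fact K = ⟨(0,3)⟩.

Yes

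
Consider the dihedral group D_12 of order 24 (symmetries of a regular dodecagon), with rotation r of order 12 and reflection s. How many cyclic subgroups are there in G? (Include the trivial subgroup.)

18

A cyclic subgroup of order d is generated by each of its φ(d) elements of order d, so the cyclic subgroups of order d number (#elements of order d)/φ(d).
Cyclic subgroups by order — order 1: 1; order 2: 13; order 3: 1; order 4: 1; order 6: 1; order 12: 1.
Total: 18.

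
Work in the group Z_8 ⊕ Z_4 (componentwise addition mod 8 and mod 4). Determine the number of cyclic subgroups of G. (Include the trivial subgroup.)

A cyclic subgroup of order d is generated by each of its φ(d) elements of order d, so the cyclic subgroups of order d number (#elements of order d)/φ(d).
Cyclic subgroups by order — order 1: 1; order 2: 3; order 4: 6; order 8: 4.
Total: 14.

14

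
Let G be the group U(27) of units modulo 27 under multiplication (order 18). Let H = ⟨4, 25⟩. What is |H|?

|⟨4⟩| = 9 and |⟨25⟩| = 9, so |H| is a multiple of lcm(9, 9) = 9 and divides |G| = 18.
Closing under the operation: H = {1, 4, 7, 10, 13, 16, 19, 22, 25}, so |H| = 9.

9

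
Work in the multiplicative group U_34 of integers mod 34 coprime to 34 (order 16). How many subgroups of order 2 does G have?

1

|G| = 16 and 2 | 16, so subgroups of order 2 are possible by Lagrange.
The subgroups of order 2 are: {1, 33}.
So G has 1 subgroup of order 2.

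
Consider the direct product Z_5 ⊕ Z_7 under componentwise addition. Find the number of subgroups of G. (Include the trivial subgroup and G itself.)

|G| = 35, so by Lagrange every subgroup order divides 35. Divisors: 1, 5, 7, 35.
Subgroups by order — order 1: 1; order 5: 1; order 7: 1; order 35: 1.
Total: 1 + 1 + 1 + 1 = 4.

4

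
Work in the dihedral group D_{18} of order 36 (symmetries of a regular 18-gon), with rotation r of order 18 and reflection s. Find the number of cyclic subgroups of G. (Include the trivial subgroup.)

A cyclic subgroup of order d is generated by each of its φ(d) elements of order d, so the cyclic subgroups of order d number (#elements of order d)/φ(d).
Cyclic subgroups by order — order 1: 1; order 2: 19; order 3: 1; order 6: 1; order 9: 1; order 18: 1.
Total: 24.

24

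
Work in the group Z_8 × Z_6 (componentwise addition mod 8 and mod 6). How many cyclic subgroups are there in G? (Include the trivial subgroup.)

Each element a generates a cyclic subgroup ⟨a⟩; distinct elements may generate the same one (a cyclic group of order d has φ(d) generators).
Cyclic subgroups by order — order 1: 1; order 2: 3; order 3: 1; order 4: 2; order 6: 3; order 8: 2; order 12: 2; order 24: 2.
Total: 16.

16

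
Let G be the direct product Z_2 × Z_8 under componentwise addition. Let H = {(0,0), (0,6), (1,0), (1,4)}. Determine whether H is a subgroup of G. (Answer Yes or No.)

(0,6) ∈ H but its inverse (0,2) ∉ H, so H is not a subgroup.

No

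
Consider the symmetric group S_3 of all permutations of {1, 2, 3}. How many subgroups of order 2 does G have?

|G| = 6 and 2 | 6, so subgroups of order 2 are possible by Lagrange.
The subgroups of order 2 are: {e, (1 2)}; {e, (1 3)}; {e, (2 3)}.
So G has 3 subgroups of order 2.

3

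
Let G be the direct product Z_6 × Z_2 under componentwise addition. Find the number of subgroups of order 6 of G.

|G| = 12 and 6 | 12, so subgroups of order 6 are possible by Lagrange.
The subgroups of order 6 are: {(0,0), (0,1), (2,0), (2,1), (4,0), (4,1)}; {(0,0), (1,0), (2,0), (3,0), (4,0), (5,0)}; {(0,0), (1,1), (2,0), (3,1), (4,0), (5,1)}.
So G has 3 subgroups of order 6.

3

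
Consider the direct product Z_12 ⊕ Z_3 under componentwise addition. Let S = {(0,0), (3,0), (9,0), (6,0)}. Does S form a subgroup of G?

|S| = 4 divides |G| = 36, consistent with Lagrange.
S contains the identity, every element's inverse is in S, and S is closed under +: it is a subgroup.
In fact S = ⟨(9,0)⟩.

Yes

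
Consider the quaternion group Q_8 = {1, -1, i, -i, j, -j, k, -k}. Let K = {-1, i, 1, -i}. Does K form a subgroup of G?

Yes

|K| = 4 divides |G| = 8, consistent with Lagrange.
K contains the identity, every element's inverse is in K, and K is closed under ·: it is a subgroup.
In fact K = ⟨-i⟩.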